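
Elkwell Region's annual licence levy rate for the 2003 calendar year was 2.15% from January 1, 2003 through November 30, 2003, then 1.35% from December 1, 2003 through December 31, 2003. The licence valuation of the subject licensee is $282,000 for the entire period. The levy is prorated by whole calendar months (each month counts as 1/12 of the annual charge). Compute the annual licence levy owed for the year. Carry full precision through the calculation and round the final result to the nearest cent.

January 1 – November 30, 2003: 11 months at 2.15% → $282,000 × 2.15% × 11/12 = $5,557.7500
December 1 – December 31, 2003: 1 month at 1.35% → $282,000 × 1.35% × 1/12 = $317.2500
Total = $5,875.0000

$5,875.00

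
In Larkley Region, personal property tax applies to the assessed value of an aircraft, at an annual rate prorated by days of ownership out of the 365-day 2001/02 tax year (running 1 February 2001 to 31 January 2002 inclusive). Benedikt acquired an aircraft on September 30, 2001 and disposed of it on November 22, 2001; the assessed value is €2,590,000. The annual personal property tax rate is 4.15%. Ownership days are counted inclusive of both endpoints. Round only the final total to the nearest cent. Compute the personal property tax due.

Days held (September 30 – November 22, 2001): 54 out of 365
Tax = €2,590,000 × 4.15% × 54/365 = €15,901.8904

€15,901.89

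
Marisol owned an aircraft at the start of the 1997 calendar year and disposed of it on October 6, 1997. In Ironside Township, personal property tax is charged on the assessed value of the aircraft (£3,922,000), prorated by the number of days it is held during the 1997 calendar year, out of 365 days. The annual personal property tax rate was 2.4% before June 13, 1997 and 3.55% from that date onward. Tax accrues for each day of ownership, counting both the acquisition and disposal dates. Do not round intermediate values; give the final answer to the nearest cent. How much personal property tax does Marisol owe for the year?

January 1 – June 12, 1997: 163 days at 2.4% → £3,922,000 × 2.4% × 163/365 = £42,035.2438
June 13 – October 6, 1997: 116 days at 3.55% → £3,922,000 × 3.55% × 116/365 = £44,248.7562
Total = £86,284.0000

£86,284.00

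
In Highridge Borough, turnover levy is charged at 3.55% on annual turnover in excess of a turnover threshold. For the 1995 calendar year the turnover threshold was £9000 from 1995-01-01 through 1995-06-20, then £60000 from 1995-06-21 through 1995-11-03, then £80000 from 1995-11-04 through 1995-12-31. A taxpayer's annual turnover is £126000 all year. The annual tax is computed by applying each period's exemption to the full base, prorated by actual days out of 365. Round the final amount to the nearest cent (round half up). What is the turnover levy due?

£3078.38

1995-01-01 to 1995-06-20: 171 days, exemption £9000 → (£126000 − £9000) × 3.55% × 171/365 = £1945.8863
1995-06-21 to 1995-11-03: 136 days, exemption £60000 → (£126000 − £60000) × 3.55% × 136/365 = £873.0082
1995-11-04 to 1995-12-31: 58 days, exemption £80000 → (£126000 − £80000) × 3.55% × 58/365 = £259.4904
Total = £3078.3849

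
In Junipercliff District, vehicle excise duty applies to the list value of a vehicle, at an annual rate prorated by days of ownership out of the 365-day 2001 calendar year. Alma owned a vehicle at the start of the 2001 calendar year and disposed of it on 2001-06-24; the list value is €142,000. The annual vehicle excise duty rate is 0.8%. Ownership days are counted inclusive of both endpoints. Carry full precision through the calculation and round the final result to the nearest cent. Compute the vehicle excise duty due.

Days held (2001-01-01 to 2001-06-24): 175 out of 365
Tax = €142,000 × 0.8% × 175/365 = €544.6575

€544.66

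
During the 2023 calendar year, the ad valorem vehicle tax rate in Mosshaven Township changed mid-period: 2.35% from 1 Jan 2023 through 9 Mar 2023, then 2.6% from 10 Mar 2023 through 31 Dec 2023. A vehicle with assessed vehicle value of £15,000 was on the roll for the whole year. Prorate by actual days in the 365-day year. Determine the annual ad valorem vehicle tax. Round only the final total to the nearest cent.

£383.01

1 Jan – 9 Mar 2023: 68 days at 2.35% → £15,000 × 2.35% × 68/365 = £65.6712
10 Mar – 31 Dec 2023: 297 days at 2.6% → £15,000 × 2.6% × 297/365 = £317.3425
Total = £383.0137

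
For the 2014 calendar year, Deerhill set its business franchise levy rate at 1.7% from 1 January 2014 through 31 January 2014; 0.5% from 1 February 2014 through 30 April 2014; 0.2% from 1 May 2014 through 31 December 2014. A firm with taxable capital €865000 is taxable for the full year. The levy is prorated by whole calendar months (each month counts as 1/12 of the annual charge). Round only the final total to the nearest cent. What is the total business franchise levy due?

€3460.00

1 January – 31 January 2014: 1 month at 1.7% → €865000 × 1.7% × 1/12 = €1225.4167
1 February – 30 April 2014: 3 months at 0.5% → €865000 × 0.5% × 3/12 = €1081.2500
1 May – 31 December 2014: 8 months at 0.2% → €865000 × 0.2% × 8/12 = €1153.3333
Total = €3460.0000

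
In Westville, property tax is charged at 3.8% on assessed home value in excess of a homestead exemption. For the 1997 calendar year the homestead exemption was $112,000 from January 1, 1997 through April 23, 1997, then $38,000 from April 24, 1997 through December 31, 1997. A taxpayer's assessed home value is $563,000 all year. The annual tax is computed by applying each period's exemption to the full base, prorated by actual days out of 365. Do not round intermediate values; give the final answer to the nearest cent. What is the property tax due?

$19,079.44

January 1 – April 23, 1997: 113 days, exemption $112,000 → ($563,000 − $112,000) × 3.8% × 113/365 = $5,305.7370
April 24 – December 31, 1997: 252 days, exemption $38,000 → ($563,000 − $38,000) × 3.8% × 252/365 = $13,773.6986
Total = $19,079.4356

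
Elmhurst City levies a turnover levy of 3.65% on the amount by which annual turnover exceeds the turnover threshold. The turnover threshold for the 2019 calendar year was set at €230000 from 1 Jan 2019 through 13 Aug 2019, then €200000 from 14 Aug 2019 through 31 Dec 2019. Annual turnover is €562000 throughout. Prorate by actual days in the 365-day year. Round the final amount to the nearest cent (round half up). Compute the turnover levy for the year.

1 Jan – 13 Aug 2019: 225 days, exemption €230000 → (€562000 − €230000) × 3.65% × 225/365 = €7470.0000
14 Aug – 31 Dec 2019: 140 days, exemption €200000 → (€562000 − €200000) × 3.65% × 140/365 = €5068.0000
Total = €12538.0000

€12538.00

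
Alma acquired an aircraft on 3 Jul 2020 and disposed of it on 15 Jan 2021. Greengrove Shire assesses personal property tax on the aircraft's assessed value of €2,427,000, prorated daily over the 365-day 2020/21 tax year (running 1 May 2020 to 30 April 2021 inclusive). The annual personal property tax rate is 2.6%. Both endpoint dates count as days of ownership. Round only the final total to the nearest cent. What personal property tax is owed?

€34,057.79

Days held (3 Jul 2020 – 15 Jan 2021): 197 out of 365
Tax = €2,427,000 × 2.6% × 197/365 = €34,057.7918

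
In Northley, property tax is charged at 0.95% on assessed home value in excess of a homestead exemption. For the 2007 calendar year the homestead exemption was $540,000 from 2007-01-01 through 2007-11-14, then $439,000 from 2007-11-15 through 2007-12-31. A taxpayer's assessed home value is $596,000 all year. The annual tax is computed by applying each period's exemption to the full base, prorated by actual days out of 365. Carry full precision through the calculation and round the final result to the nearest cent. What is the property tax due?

$655.55

2007-01-01 to 2007-11-14: 318 days, exemption $540,000 → ($596,000 − $540,000) × 0.95% × 318/365 = $463.4959
2007-11-15 to 2007-12-31: 47 days, exemption $439,000 → ($596,000 − $439,000) × 0.95% × 47/365 = $192.0562
Total = $655.5521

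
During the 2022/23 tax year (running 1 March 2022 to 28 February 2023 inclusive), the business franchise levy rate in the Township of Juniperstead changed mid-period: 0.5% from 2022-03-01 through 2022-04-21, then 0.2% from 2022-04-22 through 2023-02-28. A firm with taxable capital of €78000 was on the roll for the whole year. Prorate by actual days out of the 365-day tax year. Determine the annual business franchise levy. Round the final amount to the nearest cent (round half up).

2022-03-01 to 2022-04-21: 52 days at 0.5% → €78000 × 0.5% × 52/365 = €55.5616
2022-04-22 to 2023-02-28: 313 days at 0.2% → €78000 × 0.2% × 313/365 = €133.7753
Total = €189.3370

€189.34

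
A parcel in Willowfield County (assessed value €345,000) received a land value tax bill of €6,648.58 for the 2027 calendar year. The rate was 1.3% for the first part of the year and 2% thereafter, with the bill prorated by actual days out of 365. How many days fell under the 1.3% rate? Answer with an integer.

Let d = days at the first rate; then 365 − d days at the second rate.
€345,000 × [1.3%·d + 2%·(365−d)] / 365 = €6,648.58
Solving gives d = 38, so the new rate took effect on February 8, 2027.

38 days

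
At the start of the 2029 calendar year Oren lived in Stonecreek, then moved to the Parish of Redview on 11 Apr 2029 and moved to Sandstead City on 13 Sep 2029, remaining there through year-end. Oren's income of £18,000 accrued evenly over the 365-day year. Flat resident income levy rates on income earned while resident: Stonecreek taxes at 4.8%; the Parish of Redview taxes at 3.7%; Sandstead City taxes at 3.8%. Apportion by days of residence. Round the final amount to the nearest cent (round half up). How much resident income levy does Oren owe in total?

£725.67

Stonecreek, 1 Jan – 10 Apr 2029: 100 days → £18,000 × 4.8% × 100/365 = £236.7123
The Parish of Redview, 11 Apr – 12 Sep 2029: 155 days → £18,000 × 3.7% × 155/365 = £282.8219
Sandstead City, 13 Sep – 31 Dec 2029: 110 days → £18,000 × 3.8% × 110/365 = £206.1370
Total = £725.6712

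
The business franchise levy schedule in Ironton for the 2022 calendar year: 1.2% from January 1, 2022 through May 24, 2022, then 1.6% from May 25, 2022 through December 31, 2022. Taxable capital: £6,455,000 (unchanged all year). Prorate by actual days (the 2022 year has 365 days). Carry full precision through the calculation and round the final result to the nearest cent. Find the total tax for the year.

January 1 – May 24, 2022: 144 days at 1.2% → £6,455,000 × 1.2% × 144/365 = £30,559.5616
May 25 – December 31, 2022: 221 days at 1.6% → £6,455,000 × 1.6% × 221/365 = £62,533.9178
Total = £93,093.4795

£93,093.48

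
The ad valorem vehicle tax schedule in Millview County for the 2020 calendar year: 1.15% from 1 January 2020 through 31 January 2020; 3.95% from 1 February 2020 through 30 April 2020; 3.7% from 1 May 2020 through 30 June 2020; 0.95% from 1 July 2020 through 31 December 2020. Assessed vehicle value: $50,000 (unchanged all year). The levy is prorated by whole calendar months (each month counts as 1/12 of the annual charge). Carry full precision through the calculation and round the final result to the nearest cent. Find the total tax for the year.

1 January – 31 January 2020: 1 month at 1.15% → $50,000 × 1.15% × 1/12 = $47.9167
1 February – 30 April 2020: 3 months at 3.95% → $50,000 × 3.95% × 3/12 = $493.7500
1 May – 30 June 2020: 2 months at 3.7% → $50,000 × 3.7% × 2/12 = $308.3333
1 July – 31 December 2020: 6 months at 0.95% → $50,000 × 0.95% × 6/12 = $237.5000
Total = $1,087.5000

$1,087.50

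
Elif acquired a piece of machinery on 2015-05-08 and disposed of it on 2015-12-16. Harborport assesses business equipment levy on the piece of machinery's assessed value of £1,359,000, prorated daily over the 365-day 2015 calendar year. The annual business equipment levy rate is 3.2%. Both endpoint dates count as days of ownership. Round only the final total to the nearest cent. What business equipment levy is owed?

£26,569.38

Days held (2015-05-08 to 2015-12-16): 223 out of 365
Tax = £1,359,000 × 3.2% × 223/365 = £26,569.3808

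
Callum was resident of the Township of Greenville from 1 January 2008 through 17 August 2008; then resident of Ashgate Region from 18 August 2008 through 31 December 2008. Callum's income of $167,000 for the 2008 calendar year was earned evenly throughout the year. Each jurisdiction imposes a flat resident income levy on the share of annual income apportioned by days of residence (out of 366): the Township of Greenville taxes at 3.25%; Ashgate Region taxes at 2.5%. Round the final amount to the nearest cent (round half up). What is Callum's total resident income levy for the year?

$4,962.09

The Township of Greenville, 1 January – 17 August 2008: 230 days → $167,000 × 3.25% × 230/366 = $3,410.7240
Ashgate Region, 18 August – 31 December 2008: 136 days → $167,000 × 2.5% × 136/366 = $1,551.3661
Total = $4,962.0902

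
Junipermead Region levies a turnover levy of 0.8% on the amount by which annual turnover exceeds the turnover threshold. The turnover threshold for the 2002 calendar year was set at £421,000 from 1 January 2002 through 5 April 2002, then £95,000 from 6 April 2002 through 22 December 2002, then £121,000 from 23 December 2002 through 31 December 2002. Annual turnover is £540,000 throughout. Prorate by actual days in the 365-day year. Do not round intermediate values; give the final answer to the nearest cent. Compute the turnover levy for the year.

£2,876.08

1 January – 5 April 2002: 95 days, exemption £421,000 → (£540,000 − £421,000) × 0.8% × 95/365 = £247.7808
6 April – 22 December 2002: 261 days, exemption £95,000 → (£540,000 − £95,000) × 0.8% × 261/365 = £2,545.6438
23 December – 31 December 2002: 9 days, exemption £121,000 → (£540,000 − £121,000) × 0.8% × 9/365 = £82.6521
Total = £2,876.0767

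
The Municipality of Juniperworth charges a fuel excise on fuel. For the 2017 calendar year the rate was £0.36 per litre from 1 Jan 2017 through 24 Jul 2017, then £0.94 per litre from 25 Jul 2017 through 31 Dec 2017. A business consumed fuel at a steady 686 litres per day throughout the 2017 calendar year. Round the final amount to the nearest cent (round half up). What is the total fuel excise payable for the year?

£153,801.20

1 Jan – 24 Jul 2017: 205 days × 686 litres/day = 140,630 litres at £0.36/litre → £50,626.80
25 Jul – 31 Dec 2017: 160 days × 686 litres/day = 109,760 litres at £0.94/litre → £103,174.40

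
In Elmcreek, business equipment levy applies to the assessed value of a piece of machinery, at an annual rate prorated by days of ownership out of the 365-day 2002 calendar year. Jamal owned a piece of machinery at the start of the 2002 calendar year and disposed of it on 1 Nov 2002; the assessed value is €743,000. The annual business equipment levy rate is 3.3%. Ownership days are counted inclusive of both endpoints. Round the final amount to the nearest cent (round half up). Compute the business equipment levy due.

€20,488.48

Days held (1 Jan – 1 Nov 2002): 305 out of 365
Tax = €743,000 × 3.3% × 305/365 = €20,488.4795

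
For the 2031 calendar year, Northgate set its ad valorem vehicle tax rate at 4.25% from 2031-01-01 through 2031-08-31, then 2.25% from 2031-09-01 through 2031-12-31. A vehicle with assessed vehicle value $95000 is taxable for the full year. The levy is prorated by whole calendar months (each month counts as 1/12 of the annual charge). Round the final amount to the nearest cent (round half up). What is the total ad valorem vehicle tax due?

$3404.17

2031-01-01 to 2031-08-31: 8 months at 4.25% → $95000 × 4.25% × 8/12 = $2691.6667
2031-09-01 to 2031-12-31: 4 months at 2.25% → $95000 × 2.25% × 4/12 = $712.5000
Total = $3404.1667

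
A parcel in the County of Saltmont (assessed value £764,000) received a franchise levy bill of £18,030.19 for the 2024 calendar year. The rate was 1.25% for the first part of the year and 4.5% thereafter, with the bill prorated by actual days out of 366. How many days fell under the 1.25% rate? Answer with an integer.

Let d = days at the first rate; then 366 − d days at the second rate.
£764,000 × [1.25%·d + 4.5%·(366−d)] / 366 = £18,030.19
Solving gives d = 241, so the new rate took effect on 29 Aug 2024.

241 days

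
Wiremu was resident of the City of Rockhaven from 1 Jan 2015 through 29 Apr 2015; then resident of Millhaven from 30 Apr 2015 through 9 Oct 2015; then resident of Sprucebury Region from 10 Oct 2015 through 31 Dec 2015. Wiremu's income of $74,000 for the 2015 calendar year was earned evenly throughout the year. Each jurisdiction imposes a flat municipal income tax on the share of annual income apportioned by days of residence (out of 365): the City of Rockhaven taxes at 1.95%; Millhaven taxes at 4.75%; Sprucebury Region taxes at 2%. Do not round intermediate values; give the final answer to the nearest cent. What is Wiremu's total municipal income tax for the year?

$2,376.72

The City of Rockhaven, 1 Jan – 29 Apr 2015: 119 days → $74,000 × 1.95% × 119/365 = $470.4575
Millhaven, 30 Apr – 9 Oct 2015: 163 days → $74,000 × 4.75% × 163/365 = $1,569.7123
Sprucebury Region, 10 Oct – 31 Dec 2015: 83 days → $74,000 × 2% × 83/365 = $336.5479
Total = $2,376.7178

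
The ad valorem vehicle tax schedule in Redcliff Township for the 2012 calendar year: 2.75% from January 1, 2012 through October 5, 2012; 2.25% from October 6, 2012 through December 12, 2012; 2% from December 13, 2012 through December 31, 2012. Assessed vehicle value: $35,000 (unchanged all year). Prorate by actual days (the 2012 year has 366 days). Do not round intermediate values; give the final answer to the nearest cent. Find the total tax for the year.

January 1 – October 5, 2012: 279 days at 2.75% → $35,000 × 2.75% × 279/366 = $733.7090
October 6 – December 12, 2012: 68 days at 2.25% → $35,000 × 2.25% × 68/366 = $146.3115
December 13 – December 31, 2012: 19 days at 2% → $35,000 × 2% × 19/366 = $36.3388
Total = $916.3593

$916.36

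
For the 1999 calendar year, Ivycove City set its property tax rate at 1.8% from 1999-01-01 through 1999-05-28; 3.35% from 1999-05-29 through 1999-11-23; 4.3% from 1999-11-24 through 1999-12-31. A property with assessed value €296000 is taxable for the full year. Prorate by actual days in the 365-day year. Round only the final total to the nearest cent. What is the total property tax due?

1999-01-01 to 1999-05-28: 148 days at 1.8% → €296000 × 1.8% × 148/365 = €2160.3945
1999-05-29 to 1999-11-23: 179 days at 3.35% → €296000 × 3.35% × 179/365 = €4862.9151
1999-11-24 to 1999-12-31: 38 days at 4.3% → €296000 × 4.3% × 38/365 = €1325.1068
Total = €8348.4164

€8348.42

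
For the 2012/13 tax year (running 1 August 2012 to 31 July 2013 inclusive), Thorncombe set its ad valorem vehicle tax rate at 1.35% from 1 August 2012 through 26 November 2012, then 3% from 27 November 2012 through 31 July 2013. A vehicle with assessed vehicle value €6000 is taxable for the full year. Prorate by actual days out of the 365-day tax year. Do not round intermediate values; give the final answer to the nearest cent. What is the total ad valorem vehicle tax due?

1 August – 26 November 2012: 118 days at 1.35% → €6000 × 1.35% × 118/365 = €26.1863
27 November 2012 – 31 July 2013: 247 days at 3% → €6000 × 3% × 247/365 = €121.8082
Total = €147.9945

€147.99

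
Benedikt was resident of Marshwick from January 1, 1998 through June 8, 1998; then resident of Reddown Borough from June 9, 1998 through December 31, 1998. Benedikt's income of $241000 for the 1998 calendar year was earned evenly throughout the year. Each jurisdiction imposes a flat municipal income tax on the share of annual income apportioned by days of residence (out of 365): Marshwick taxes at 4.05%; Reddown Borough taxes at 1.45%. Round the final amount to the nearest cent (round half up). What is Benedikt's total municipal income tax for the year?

Marshwick, January 1 – June 8, 1998: 159 days → $241000 × 4.05% × 159/365 = $4251.8342
Reddown Borough, June 9 – December 31, 1998: 206 days → $241000 × 1.45% × 206/365 = $1972.2384
Total = $6224.0726

$6224.07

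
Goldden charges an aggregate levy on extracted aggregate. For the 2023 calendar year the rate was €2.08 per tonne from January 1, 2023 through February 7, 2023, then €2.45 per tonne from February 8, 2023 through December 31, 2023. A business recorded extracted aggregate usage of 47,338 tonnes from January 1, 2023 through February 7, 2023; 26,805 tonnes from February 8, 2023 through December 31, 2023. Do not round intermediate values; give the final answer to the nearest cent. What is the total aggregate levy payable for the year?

January 1 – February 7, 2023: 47,338 tonnes at €2.08/tonne → €98463.04
February 8 – December 31, 2023: 26,805 tonnes at €2.45/tonne → €65672.25

€164135.29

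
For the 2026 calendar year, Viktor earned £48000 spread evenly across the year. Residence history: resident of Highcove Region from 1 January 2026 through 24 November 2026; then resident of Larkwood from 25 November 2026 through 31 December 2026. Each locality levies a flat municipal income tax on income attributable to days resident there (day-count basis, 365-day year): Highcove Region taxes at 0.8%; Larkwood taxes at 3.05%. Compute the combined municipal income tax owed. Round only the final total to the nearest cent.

£493.48

Highcove Region, 1 January – 24 November 2026: 328 days → £48000 × 0.8% × 328/365 = £345.0740
Larkwood, 25 November – 31 December 2026: 37 days → £48000 × 3.05% × 37/365 = £148.4055
Total = £493.4795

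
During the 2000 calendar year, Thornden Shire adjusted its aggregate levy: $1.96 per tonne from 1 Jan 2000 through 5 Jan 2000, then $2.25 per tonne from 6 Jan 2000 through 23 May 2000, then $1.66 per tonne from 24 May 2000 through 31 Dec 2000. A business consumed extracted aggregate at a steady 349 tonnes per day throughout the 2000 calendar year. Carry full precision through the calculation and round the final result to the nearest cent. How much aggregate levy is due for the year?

1 Jan – 5 Jan 2000: 5 days × 349 tonnes/day = 1,745 tonnes at $1.96/tonne → $3,420.20
6 Jan – 23 May 2000: 139 days × 349 tonnes/day = 48,511 tonnes at $2.25/tonne → $109,149.75
24 May – 31 Dec 2000: 222 days × 349 tonnes/day = 77,478 tonnes at $1.66/tonne → $128,613.48

$241,183.43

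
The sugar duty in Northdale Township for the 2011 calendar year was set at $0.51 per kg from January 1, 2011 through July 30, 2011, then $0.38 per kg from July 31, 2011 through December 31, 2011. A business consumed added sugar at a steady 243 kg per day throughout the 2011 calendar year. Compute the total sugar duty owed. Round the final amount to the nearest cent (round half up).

January 1 – July 30, 2011: 211 days × 243 kg/day = 51,273 kg at $0.51/kg → $26149.23
July 31 – December 31, 2011: 154 days × 243 kg/day = 37,422 kg at $0.38/kg → $14220.36

$40369.59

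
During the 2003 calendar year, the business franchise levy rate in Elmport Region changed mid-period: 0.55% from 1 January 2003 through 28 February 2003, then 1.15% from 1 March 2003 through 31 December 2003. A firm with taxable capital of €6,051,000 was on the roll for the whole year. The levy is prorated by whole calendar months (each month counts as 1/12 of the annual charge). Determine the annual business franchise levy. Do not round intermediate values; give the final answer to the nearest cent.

1 January – 28 February 2003: 2 months at 0.55% → €6,051,000 × 0.55% × 2/12 = €5,546.7500
1 March – 31 December 2003: 10 months at 1.15% → €6,051,000 × 1.15% × 10/12 = €57,988.7500
Total = €63,535.5000

€63,535.50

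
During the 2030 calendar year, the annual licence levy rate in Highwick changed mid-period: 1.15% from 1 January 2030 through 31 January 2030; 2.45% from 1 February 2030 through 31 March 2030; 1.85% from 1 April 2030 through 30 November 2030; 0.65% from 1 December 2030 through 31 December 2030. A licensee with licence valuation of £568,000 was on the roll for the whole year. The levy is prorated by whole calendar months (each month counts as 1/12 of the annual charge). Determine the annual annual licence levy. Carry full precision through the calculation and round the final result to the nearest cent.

1 January – 31 January 2030: 1 month at 1.15% → £568,000 × 1.15% × 1/12 = £544.3333
1 February – 31 March 2030: 2 months at 2.45% → £568,000 × 2.45% × 2/12 = £2,319.3333
1 April – 30 November 2030: 8 months at 1.85% → £568,000 × 1.85% × 8/12 = £7,005.3333
1 December – 31 December 2030: 1 month at 0.65% → £568,000 × 0.65% × 1/12 = £307.6667
Total = £10,176.6667

£10,176.67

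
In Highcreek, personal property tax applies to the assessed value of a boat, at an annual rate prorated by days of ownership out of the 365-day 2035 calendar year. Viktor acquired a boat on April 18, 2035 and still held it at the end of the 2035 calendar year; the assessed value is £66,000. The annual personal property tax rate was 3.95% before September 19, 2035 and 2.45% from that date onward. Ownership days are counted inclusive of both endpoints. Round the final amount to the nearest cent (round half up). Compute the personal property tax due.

£1,560.67

April 18 – September 18, 2035: 154 days at 3.95% → £66,000 × 3.95% × 154/365 = £1,099.9397
September 19 – December 31, 2035: 104 days at 2.45% → £66,000 × 2.45% × 104/365 = £460.7342
Total = £1,560.6740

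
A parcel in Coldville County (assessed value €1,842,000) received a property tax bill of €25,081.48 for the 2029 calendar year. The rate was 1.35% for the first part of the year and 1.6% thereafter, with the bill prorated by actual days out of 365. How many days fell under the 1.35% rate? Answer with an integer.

Let d = days at the first rate; then 365 − d days at the second rate.
€1,842,000 × [1.35%·d + 1.6%·(365−d)] / 365 = €25,081.48
Solving gives d = 348, so the new rate took effect on December 15, 2029.

348 days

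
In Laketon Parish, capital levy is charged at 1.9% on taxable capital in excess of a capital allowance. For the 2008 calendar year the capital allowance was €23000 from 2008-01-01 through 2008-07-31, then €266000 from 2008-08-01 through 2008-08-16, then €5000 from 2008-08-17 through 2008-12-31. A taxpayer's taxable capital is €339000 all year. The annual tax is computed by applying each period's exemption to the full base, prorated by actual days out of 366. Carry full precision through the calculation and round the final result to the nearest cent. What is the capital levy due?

€5930.18

2008-01-01 to 2008-07-31: 213 days, exemption €23000 → (€339000 − €23000) × 1.9% × 213/366 = €3494.1311
2008-08-01 to 2008-08-16: 16 days, exemption €266000 → (€339000 − €266000) × 1.9% × 16/366 = €60.6339
2008-08-17 to 2008-12-31: 137 days, exemption €5000 → (€339000 − €5000) × 1.9% × 137/366 = €2375.4153
Total = €5930.1803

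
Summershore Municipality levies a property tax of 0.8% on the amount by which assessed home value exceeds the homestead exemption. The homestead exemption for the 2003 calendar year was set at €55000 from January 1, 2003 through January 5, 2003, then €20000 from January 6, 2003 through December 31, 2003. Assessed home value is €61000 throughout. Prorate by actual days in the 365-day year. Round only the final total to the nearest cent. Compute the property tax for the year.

January 1 – January 5, 2003: 5 days, exemption €55000 → (€61000 − €55000) × 0.8% × 5/365 = €0.6575
January 6 – December 31, 2003: 360 days, exemption €20000 → (€61000 − €20000) × 0.8% × 360/365 = €323.5068
Total = €324.1644

€324.16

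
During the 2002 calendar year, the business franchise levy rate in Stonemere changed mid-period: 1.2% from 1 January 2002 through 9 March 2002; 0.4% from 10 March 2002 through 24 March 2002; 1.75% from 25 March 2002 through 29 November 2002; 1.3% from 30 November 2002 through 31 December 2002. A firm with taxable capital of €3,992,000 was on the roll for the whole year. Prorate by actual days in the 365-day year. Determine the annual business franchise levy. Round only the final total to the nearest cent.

€61,979.90

1 January – 9 March 2002: 68 days at 1.2% → €3,992,000 × 1.2% × 68/365 = €8,924.5808
10 March – 24 March 2002: 15 days at 0.4% → €3,992,000 × 0.4% × 15/365 = €656.2192
25 March – 29 November 2002: 250 days at 1.75% → €3,992,000 × 1.75% × 250/365 = €47,849.3151
30 November – 31 December 2002: 32 days at 1.3% → €3,992,000 × 1.3% × 32/365 = €4,549.7863
Total = €61,979.9014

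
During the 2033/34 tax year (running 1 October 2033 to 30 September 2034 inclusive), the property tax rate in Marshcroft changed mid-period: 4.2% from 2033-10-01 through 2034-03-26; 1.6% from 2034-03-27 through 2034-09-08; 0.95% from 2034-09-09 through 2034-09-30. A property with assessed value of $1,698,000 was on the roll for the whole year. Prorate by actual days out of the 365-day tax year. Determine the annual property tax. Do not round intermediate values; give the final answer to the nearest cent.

$47,911.51

2033-10-01 to 2034-03-26: 177 days at 4.2% → $1,698,000 × 4.2% × 177/365 = $34,583.3753
2034-03-27 to 2034-09-08: 166 days at 1.6% → $1,698,000 × 1.6% × 166/365 = $12,355.8575
2034-09-09 to 2034-09-30: 22 days at 0.95% → $1,698,000 × 0.95% × 22/365 = $972.2795
Total = $47,911.5123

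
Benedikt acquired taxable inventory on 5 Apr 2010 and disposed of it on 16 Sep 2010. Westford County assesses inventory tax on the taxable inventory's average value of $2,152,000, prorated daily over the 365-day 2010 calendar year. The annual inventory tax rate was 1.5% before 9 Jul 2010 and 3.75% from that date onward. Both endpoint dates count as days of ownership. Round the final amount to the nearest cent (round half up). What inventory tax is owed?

5 Apr – 8 Jul 2010: 95 days at 1.5% → $2,152,000 × 1.5% × 95/365 = $8,401.6438
9 Jul – 16 Sep 2010: 70 days at 3.75% → $2,152,000 × 3.75% × 70/365 = $15,476.7123
Total = $23,878.3562

$23,878.36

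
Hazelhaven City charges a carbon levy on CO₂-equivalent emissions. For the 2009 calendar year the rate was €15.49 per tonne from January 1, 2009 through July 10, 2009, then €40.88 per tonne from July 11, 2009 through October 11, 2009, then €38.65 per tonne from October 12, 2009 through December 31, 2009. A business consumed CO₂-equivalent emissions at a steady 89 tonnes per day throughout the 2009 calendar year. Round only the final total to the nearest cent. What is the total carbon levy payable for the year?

€880,306.12

January 1 – July 10, 2009: 191 days × 89 tonnes/day = 16,999 tonnes at €15.49/tonne → €263,314.51
July 11 – October 11, 2009: 93 days × 89 tonnes/day = 8,277 tonnes at €40.88/tonne → €338,363.76
October 12 – December 31, 2009: 81 days × 89 tonnes/day = 7,209 tonnes at €38.65/tonne → €278,627.85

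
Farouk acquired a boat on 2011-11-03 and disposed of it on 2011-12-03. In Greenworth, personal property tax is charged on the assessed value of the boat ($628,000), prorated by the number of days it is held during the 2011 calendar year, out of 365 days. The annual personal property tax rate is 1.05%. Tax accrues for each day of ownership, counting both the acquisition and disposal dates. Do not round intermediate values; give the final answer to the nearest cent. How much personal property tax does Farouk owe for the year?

$560.04

Days held (2011-11-03 to 2011-12-03): 31 out of 365
Tax = $628,000 × 1.05% × 31/365 = $560.0384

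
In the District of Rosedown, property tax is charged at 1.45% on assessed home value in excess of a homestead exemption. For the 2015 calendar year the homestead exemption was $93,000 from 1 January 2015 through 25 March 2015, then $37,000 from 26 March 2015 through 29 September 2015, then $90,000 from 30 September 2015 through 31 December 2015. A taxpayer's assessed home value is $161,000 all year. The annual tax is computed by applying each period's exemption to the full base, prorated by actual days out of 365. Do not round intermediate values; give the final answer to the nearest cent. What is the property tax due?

1 January – 25 March 2015: 84 days, exemption $93,000 → ($161,000 − $93,000) × 1.45% × 84/365 = $226.9151
26 March – 29 September 2015: 188 days, exemption $37,000 → ($161,000 − $37,000) × 1.45% × 188/365 = $926.0932
30 September – 31 December 2015: 93 days, exemption $90,000 → ($161,000 − $90,000) × 1.45% × 93/365 = $262.3110
Total = $1,415.3192

$1,415.32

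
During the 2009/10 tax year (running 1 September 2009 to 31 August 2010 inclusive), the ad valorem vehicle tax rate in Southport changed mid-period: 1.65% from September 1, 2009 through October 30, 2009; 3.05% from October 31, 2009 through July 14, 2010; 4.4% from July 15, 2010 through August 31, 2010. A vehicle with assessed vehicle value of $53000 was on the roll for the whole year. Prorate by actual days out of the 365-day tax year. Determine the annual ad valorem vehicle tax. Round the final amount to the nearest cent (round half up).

September 1 – October 30, 2009: 60 days at 1.65% → $53000 × 1.65% × 60/365 = $143.7534
October 31, 2009 – July 14, 2010: 257 days at 3.05% → $53000 × 3.05% × 257/365 = $1138.1932
July 15 – August 31, 2010: 48 days at 4.4% → $53000 × 4.4% × 48/365 = $306.6740
Total = $1588.6205

$1588.62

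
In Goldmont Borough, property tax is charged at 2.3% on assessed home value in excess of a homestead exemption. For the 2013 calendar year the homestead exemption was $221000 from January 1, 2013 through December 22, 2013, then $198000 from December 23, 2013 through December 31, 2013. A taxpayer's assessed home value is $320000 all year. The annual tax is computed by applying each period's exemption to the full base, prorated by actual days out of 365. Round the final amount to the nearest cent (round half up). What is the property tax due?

January 1 – December 22, 2013: 356 days, exemption $221000 → ($320000 − $221000) × 2.3% × 356/365 = $2220.8548
December 23 – December 31, 2013: 9 days, exemption $198000 → ($320000 − $198000) × 2.3% × 9/365 = $69.1890
Total = $2290.0438

$2290.04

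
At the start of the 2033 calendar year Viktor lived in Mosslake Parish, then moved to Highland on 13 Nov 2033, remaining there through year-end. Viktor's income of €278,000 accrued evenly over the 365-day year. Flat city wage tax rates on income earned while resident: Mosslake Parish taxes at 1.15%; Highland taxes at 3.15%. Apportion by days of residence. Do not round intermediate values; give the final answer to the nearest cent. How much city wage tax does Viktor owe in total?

€3,943.41

Mosslake Parish, 1 Jan – 12 Nov 2033: 316 days → €278,000 × 1.15% × 316/365 = €2,767.8137
Highland, 13 Nov – 31 Dec 2033: 49 days → €278,000 × 3.15% × 49/365 = €1,175.5973
Total = €3,943.4110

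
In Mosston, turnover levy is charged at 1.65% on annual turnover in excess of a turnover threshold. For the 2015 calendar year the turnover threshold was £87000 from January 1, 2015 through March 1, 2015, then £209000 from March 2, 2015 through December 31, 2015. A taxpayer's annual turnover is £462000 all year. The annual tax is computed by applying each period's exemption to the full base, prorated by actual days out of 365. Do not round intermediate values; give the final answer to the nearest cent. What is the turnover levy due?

January 1 – March 1, 2015: 60 days, exemption £87000 → (£462000 − £87000) × 1.65% × 60/365 = £1017.1233
March 2 – December 31, 2015: 305 days, exemption £209000 → (£462000 − £209000) × 1.65% × 305/365 = £3488.2808
Total = £4505.4041

£4505.40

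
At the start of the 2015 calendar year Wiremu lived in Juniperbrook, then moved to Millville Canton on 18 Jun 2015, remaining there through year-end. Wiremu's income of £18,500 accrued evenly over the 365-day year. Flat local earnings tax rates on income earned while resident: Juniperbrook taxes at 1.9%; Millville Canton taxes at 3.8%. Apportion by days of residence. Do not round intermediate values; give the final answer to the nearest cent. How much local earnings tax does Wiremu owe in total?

Juniperbrook, 1 Jan – 17 Jun 2015: 168 days → £18,500 × 1.9% × 168/365 = £161.7863
Millville Canton, 18 Jun – 31 Dec 2015: 197 days → £18,500 × 3.8% × 197/365 = £379.4274
Total = £541.2137

£541.21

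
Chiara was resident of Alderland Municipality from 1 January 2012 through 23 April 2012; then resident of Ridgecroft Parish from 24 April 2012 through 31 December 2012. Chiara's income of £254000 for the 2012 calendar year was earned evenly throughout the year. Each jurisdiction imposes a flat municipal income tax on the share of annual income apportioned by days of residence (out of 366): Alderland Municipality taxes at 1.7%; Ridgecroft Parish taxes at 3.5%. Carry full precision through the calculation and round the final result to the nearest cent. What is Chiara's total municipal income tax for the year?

Alderland Municipality, 1 January – 23 April 2012: 114 days → £254000 × 1.7% × 114/366 = £1344.9508
Ridgecroft Parish, 24 April – 31 December 2012: 252 days → £254000 × 3.5% × 252/366 = £6120.9836
Total = £7465.9344

£7465.93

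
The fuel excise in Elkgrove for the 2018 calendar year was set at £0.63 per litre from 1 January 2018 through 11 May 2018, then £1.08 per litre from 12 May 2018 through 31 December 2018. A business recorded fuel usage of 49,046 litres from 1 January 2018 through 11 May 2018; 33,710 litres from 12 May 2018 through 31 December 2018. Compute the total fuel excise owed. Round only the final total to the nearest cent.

£67,305.78

1 January – 11 May 2018: 49,046 litres at £0.63/litre → £30,898.98
12 May – 31 December 2018: 33,710 litres at £1.08/litre → £36,406.80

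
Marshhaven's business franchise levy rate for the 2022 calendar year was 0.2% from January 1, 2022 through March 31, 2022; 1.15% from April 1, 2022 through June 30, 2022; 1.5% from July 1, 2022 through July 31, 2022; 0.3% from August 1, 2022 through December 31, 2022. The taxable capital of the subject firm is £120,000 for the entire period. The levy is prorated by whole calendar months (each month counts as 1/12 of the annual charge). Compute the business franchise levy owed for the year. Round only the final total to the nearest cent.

£705.00

January 1 – March 31, 2022: 3 months at 0.2% → £120,000 × 0.2% × 3/12 = £60.0000
April 1 – June 30, 2022: 3 months at 1.15% → £120,000 × 1.15% × 3/12 = £345.0000
July 1 – July 31, 2022: 1 month at 1.5% → £120,000 × 1.5% × 1/12 = £150.0000
August 1 – December 31, 2022: 5 months at 0.3% → £120,000 × 0.3% × 5/12 = £150.0000
Total = £705.0000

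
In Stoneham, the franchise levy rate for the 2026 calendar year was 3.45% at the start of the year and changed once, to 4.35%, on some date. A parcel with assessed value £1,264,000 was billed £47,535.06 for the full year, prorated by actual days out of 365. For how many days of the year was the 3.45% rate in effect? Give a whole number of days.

Let d = days at the first rate; then 365 − d days at the second rate.
£1,264,000 × [3.45%·d + 4.35%·(365−d)] / 365 = £47,535.06
Solving gives d = 239, so the new rate took effect on August 28, 2026.

239 days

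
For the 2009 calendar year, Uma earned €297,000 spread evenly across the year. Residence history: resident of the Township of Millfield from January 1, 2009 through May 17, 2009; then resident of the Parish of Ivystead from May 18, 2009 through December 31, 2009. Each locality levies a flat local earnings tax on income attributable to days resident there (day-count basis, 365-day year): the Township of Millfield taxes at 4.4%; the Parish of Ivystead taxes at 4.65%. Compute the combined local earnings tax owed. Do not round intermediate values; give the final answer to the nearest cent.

The Township of Millfield, January 1 – May 17, 2009: 137 days → €297,000 × 4.4% × 137/365 = €4,904.9753
The Parish of Ivystead, May 18 – December 31, 2009: 228 days → €297,000 × 4.65% × 228/365 = €8,626.8329
Total = €13,531.8082

€13,531.81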